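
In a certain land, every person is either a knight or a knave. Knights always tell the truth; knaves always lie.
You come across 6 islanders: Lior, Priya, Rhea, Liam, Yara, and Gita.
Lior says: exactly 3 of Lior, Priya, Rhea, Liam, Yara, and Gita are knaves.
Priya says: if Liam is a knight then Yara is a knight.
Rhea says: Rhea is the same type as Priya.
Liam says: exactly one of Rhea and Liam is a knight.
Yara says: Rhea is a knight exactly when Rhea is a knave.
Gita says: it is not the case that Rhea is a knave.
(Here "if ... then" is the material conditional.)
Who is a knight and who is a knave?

Since Lior is a knave, "exactly 3 of Lior, Priya, Rhea, Liam, Yara, and Gita are knaves" needs to be False, which holds.
As a knight, Priya's statement "if Liam is a knight then Yara is a knight" should be true; it is.
Rhea is a knave, and the claim "Rhea is the same type as Priya" is indeed False.
Liam is a knave, and the claim "exactly one of Rhea and Liam is a knight" is indeed False.
Yara is a knave, so "Rhea is a knight exactly when Rhea is a knave" must be False — and it is.
Gita is a knave; "it is not the case that Rhea is a knave" is False, as required.

Lior is a knave, Priya is a knight, Rhea is a knave, Liam is a knave, Yara is a knave, and Gita is a knave.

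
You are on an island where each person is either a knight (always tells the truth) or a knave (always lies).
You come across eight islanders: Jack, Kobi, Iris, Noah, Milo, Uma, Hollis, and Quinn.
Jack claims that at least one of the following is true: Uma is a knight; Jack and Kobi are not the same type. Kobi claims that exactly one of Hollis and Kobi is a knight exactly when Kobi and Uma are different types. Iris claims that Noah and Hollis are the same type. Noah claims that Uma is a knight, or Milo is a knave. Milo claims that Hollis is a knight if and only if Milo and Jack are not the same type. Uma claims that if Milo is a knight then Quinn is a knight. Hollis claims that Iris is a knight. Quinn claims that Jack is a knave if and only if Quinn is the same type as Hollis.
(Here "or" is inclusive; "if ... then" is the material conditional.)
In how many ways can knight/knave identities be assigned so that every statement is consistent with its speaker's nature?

3

Consistent assignments:
  Jack=knight, Kobi=knave, Iris=knave, Noah=knight, Milo=knight, Uma=knight, Hollis=knave, Quinn=knight
  Jack=knight, Kobi=knave, Iris=knave, Noah=knight, Milo=knave, Uma=knight, Hollis=knave, Quinn=knight
  Jack=knight, Kobi=knave, Iris=knave, Noah=knight, Milo=knave, Uma=knight, Hollis=knave, Quinn=knave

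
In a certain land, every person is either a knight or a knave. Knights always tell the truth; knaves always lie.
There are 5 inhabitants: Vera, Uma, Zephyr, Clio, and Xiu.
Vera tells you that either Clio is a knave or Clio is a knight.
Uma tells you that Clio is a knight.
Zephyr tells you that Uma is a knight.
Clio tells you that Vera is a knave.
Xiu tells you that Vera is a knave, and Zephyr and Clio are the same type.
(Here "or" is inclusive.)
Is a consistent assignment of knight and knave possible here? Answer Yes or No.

Yes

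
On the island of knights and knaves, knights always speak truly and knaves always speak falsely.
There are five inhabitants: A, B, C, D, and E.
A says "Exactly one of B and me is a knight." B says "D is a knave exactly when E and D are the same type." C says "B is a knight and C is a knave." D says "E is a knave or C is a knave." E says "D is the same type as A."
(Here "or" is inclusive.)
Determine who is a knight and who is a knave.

A is a knight, B is a knave, C is a knave, D is a knight, and E is a knight.

A is a knight, so "exactly one of B and me is a knight" must be True — and it is.
B (knave): "D is a knave exactly when E and D are the same type" — false. ✓
C is a knave, and the claim "B is a knight and C is a knave" is indeed false.
Since D is a knight, "E is a knave or C is a knave" needs to be True, which holds.
As a knight, E's statement "D is the same type as A" should be True; it is.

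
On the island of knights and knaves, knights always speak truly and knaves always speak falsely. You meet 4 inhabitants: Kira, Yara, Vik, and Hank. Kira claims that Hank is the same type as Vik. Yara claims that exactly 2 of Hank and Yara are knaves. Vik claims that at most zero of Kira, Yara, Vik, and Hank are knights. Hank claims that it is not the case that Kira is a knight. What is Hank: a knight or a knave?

Hank is a knight.

Consistent assignments: {Kira=knave, Yara=knave, Vik=knave, Hank=knight}
In every consistent assignment, Hank is a knight.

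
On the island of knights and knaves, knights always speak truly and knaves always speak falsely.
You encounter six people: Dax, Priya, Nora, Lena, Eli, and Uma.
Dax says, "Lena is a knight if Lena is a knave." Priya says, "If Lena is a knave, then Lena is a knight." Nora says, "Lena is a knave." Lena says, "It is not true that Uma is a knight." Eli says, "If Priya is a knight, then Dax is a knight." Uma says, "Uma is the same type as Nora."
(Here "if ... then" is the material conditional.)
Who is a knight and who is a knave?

Dax is a knave, Priya is a knave, Nora is a knight, Lena is a knave, Eli is a knight, and Uma is a knight.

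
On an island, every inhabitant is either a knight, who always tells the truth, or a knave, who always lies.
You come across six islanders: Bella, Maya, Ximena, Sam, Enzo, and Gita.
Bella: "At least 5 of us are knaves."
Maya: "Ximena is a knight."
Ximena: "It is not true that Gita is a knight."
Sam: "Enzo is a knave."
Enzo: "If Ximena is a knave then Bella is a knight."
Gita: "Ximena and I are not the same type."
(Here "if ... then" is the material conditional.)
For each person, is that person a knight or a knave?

Bella is a knave, so "at least 5 of us are knaves" must be false — and it is.
Maya is a knave, and the claim "Ximena is a knight" is indeed false.
Ximena is a knave; "it is not true that Gita is a knight" is false, as required.
Sam is a knight; "Enzo is a knave" is true, as required.
Enzo is a knave, so "if Ximena is a knave then Bella is a knight" must be false — and it is.
Gita is a knight; "Ximena and I are not the same type" is true, as required.

Bella is a knave, Maya is a knave, Ximena is a knave, Sam is a knight, Enzo is a knave, and Gita is a knight.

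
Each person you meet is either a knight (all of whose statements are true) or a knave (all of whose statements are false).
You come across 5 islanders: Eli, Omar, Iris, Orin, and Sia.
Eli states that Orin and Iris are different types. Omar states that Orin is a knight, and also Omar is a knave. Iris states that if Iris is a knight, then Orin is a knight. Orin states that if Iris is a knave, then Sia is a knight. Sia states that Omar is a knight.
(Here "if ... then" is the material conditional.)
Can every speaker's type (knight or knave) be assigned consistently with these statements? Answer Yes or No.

No

Checking all 32 assignments, each has at least one speaker whose statement's truth value contradicts their type.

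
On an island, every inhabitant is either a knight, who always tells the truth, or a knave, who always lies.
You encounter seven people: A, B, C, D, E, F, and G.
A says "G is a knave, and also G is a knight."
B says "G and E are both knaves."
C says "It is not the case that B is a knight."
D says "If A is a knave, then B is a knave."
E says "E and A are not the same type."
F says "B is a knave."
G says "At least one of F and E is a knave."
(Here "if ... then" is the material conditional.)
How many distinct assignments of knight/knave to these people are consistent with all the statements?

2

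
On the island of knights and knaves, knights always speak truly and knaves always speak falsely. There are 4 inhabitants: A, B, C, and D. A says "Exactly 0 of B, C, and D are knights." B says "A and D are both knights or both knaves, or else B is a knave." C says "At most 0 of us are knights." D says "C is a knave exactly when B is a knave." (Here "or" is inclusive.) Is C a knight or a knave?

C is a knave.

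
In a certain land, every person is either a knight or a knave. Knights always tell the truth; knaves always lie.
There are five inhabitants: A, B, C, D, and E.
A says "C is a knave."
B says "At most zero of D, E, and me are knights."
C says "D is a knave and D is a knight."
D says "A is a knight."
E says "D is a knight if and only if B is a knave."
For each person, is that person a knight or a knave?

A is a knight, B is a knave, C is a knave, D is a knight, and E is a knight.

Since A is a knight, "C is a knave" needs to be True, which holds.
B is a knave, so "at most zero of D, E, and me are knights" must be False — and it is.
Since C is a knave, "D is a knave and D is a knight" needs to be False, which holds.
D is a knight, so "A is a knight" must be True — and it is.
E is a knight; "D is a knight if and only if B is a knave" is True, as required.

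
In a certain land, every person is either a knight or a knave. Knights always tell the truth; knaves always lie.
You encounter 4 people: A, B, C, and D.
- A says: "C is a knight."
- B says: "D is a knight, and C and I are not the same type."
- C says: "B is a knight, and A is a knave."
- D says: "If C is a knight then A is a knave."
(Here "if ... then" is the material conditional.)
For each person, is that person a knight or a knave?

Suppose A is a knight. Then A's statement "C is a knight" would have to be true. Checking the 8 ways to assign the others, none is consistent with every speaker.
(For instance, with B=knave, C=knave, D=knight, A's claim "C is a knight" comes out false where it would need to be true.)
So A must be a knave, making "C is a knight" false. Taking A=knave, B=knave, C=knave, D=knight, each remaining statement checks out:
  B (knave): "D is a knight, and C and I are not the same type" — false. ✓
  C (knave): "B is a knight, and A is a knave" — false. ✓
  D (knight): "if C is a knight then A is a knave" — true. ✓
This is the unique consistent assignment.

Knights: D. Knaves: A, B, and C.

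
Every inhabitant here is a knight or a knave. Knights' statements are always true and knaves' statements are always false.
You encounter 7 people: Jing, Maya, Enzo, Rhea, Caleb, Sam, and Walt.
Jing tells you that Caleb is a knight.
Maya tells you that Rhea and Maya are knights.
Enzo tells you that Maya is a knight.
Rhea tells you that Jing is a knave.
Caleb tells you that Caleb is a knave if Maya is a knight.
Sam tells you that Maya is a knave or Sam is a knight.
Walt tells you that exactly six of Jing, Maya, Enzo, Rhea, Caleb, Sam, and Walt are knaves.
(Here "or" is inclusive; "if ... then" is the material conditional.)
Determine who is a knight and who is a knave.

Jing is a knight, Maya is a knave, Enzo is a knave, Rhea is a knave, Caleb is a knight, Sam is a knight, and Walt is a knave.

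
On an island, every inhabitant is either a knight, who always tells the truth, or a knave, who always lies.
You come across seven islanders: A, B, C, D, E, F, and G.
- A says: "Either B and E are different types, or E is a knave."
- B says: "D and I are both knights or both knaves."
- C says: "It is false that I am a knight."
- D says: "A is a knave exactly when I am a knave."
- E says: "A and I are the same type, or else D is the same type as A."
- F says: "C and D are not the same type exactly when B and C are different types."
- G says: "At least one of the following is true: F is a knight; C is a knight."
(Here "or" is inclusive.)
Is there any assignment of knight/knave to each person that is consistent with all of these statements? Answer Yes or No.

No

Checking all 128 assignments, each has at least one speaker whose statement's truth value contradicts their type.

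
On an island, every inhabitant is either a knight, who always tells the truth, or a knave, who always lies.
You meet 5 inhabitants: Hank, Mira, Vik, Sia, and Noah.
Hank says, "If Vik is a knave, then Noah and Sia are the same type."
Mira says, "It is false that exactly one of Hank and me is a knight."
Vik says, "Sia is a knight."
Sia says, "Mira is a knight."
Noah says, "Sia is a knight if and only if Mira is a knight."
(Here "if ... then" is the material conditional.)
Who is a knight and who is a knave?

Hank is a knight, Mira is a knight, Vik is a knight, Sia is a knight, and Noah is a knight.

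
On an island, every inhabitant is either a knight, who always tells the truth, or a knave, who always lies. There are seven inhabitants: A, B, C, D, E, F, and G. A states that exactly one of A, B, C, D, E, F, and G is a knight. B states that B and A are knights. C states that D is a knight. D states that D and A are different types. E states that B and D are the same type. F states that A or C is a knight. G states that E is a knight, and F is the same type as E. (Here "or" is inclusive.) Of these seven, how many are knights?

3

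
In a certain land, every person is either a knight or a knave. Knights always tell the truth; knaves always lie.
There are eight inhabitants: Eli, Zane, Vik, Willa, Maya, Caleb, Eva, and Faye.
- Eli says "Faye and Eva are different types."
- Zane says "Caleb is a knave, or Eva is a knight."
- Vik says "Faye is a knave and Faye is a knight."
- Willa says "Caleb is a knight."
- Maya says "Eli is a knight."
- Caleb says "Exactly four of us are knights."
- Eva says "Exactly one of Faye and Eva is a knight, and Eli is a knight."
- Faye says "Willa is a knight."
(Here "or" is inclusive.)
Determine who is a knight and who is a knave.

Eli is a knave, Zane is a knight, Vik is a knave, Willa is a knave, Maya is a knave, Caleb is a knave, Eva is a knave, and Faye is a knave.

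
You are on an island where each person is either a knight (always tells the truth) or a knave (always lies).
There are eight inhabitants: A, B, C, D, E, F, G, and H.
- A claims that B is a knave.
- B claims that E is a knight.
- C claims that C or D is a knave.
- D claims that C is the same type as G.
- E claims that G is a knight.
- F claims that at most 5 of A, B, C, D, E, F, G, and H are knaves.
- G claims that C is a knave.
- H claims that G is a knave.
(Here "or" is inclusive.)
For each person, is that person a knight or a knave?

A is a knight; "B is a knave" is True, as required.
As a knave, B's statement "E is a knight" should be false; it is.
C is a knight, and the claim "C or D is a knave" is indeed True.
D is a knave; "C is the same type as G" is false, as required.
Since E is a knave, "G is a knight" needs to be false, which holds.
F is a knight, so "at most 5 of A, B, C, D, E, F, G, and H are knaves" must be True — and it is.
As a knave, G's statement "C is a knave" should be false; it is.
H is a knight, so "G is a knave" must be True — and it is.

Knights: A, C, F, and H. Knaves: B, D, E, and G.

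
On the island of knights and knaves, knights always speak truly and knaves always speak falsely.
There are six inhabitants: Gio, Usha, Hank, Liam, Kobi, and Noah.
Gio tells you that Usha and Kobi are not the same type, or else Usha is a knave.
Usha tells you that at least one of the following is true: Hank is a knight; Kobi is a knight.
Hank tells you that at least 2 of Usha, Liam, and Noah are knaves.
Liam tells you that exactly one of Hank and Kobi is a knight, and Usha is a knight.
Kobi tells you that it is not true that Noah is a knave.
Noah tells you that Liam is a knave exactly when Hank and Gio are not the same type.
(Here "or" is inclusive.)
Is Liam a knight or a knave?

Consistent assignments: {Gio=knave, Usha=knight, Hank=knave, Liam=knight, Kobi=knight, Noah=knight}
In every consistent assignment, Liam is a knight.

Liam is a knight.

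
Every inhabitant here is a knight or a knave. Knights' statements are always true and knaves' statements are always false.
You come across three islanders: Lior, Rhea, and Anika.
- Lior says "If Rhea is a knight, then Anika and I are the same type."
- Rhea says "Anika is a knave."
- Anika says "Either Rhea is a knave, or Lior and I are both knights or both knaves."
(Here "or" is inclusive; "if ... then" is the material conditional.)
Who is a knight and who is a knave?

Lior is a knight, Rhea is a knave, and Anika is a knight.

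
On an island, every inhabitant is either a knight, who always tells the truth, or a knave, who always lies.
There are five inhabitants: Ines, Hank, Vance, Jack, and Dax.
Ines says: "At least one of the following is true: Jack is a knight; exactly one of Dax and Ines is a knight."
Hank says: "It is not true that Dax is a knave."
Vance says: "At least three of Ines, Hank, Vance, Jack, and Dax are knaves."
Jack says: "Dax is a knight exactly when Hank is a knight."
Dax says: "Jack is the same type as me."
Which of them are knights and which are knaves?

Ines is a knight, Hank is a knight, Vance is a knave, Jack is a knight, and Dax is a knight.

Suppose Ines is a knave. Then Ines's statement "at least one of the following is true: Jack is a knight; exactly one of Dax and Ines is a knight" would have to be false. Checking the 16 ways to assign the others, none is consistent with every speaker.
(For instance, with Hank=knight, Vance=knave, Jack=knight, Dax=knight, Ines's claim "at least one of the following is true: Jack is a knight; exactly one of Dax and Ines is a knight" comes out true where it would need to be false.)
So Ines must be a knight, making "at least one of the following is true: Jack is a knight; exactly one of Dax and Ines is a knight" true. Taking Ines=knight, Hank=knight, Vance=knave, Jack=knight, Dax=knight, each remaining statement checks out:
  Hank (knight): "it is not true that Dax is a knave" — true. ✓
  Vance (knave): "at least three of Ines, Hank, Vance, Jack, and Dax are knaves" — false. ✓
  Jack (knight): "Dax is a knight exactly when Hank is a knight" — true. ✓
  Dax (knight): "Jack is the same type as me" — true. ✓
This is the unique consistent assignment.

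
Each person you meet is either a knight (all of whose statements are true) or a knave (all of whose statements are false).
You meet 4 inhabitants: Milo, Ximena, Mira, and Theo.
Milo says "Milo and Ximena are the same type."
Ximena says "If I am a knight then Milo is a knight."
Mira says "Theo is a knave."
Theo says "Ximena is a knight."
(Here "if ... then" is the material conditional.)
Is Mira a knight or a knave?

Mira is a knave.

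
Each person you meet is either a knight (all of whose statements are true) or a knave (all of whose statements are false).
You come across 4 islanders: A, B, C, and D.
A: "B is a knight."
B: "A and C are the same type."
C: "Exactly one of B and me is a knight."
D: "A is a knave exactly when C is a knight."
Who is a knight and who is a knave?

A is a knave, B is a knave, C is a knight, and D is a knight.

A is a knave, so "B is a knight" must be false — and it is.
B (knave): "A and C are the same type" — false. ✓
C is a knight, so "exactly one of B and me is a knight" must be true — and it is.
As a knight, D's statement "A is a knave exactly when C is a knight" should be true; it is.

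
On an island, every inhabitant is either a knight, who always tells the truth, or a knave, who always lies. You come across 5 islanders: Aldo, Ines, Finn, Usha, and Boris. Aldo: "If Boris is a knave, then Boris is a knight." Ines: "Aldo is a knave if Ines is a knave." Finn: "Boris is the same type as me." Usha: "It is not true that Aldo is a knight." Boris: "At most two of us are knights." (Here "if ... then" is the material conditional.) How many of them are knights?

2

The unique consistent assignment is Aldo=knight, Ines=knave, Finn=knave, Usha=knave, Boris=knight.
That has 2 knights.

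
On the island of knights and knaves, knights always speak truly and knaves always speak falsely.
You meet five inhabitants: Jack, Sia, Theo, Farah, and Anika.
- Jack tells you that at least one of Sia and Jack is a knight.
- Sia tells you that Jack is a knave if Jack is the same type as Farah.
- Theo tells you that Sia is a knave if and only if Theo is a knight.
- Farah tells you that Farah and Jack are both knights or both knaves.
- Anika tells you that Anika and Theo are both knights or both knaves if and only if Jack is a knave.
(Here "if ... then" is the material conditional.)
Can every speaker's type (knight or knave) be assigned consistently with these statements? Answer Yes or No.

Yes

One consistent assignment: Jack=knight, Sia=knave, Theo=knave, Farah=knight, Anika=knight.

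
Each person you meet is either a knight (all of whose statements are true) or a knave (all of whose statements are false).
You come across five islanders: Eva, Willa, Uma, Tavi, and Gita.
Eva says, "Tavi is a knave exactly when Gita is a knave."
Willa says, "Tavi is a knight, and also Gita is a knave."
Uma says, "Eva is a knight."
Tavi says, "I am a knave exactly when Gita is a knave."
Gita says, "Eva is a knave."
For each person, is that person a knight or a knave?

Eva is a knave, Willa is a knave, Uma is a knave, Tavi is a knave, and Gita is a knight.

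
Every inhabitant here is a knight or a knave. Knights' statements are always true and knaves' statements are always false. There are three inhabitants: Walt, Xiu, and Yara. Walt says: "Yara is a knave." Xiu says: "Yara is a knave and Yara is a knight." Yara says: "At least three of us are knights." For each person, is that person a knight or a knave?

Walt is a knight, Xiu is a knave, and Yara is a knave.

Walt (knight): "Yara is a knave" — true. ✓
Xiu is a knave, so "Yara is a knave and Yara is a knight" must be False — and it is.
Yara (knave): "at least three of us are knights" — False. ✓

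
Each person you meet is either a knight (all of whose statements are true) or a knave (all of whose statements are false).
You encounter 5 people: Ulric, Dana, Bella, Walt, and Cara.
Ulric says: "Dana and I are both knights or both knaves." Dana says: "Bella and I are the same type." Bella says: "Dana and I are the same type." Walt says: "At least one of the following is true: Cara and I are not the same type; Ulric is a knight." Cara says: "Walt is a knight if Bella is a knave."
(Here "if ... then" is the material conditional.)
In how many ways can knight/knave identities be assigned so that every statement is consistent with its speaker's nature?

Consistent assignments:
  Ulric=knight, Dana=knight, Bella=knight, Walt=knight, Cara=knight

1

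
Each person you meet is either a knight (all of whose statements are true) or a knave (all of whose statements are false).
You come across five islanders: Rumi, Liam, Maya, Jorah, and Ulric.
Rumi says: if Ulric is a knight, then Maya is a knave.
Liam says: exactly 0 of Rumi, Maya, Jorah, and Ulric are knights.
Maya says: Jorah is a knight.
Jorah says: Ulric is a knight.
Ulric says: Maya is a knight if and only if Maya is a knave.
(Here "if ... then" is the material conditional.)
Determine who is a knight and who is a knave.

Rumi is a knight, Liam is a knave, Maya is a knave, Jorah is a knave, and Ulric is a knave.

Suppose Rumi is a knave. Then Rumi's statement "if Ulric is a knight, then Maya is a knave" would have to be false. Checking the 16 ways to assign the others, none is consistent with every speaker.
(For instance, with Liam=knave, Maya=knave, Jorah=knave, Ulric=knave, Rumi's claim "if Ulric is a knight, then Maya is a knave" comes out true where it would need to be false.)
So Rumi must be a knight, making "if Ulric is a knight, then Maya is a knave" true. Taking Rumi=knight, Liam=knave, Maya=knave, Jorah=knave, Ulric=knave, each remaining statement checks out:
  Liam (knave): "exactly 0 of Rumi, Maya, Jorah, and Ulric are knights" — false. ✓
  Maya (knave): "Jorah is a knight" — false. ✓
  Jorah (knave): "Ulric is a knight" — false. ✓
  Ulric (knave): "Maya is a knight if and only if Maya is a knave" — false. ✓
This is the unique consistent assignment.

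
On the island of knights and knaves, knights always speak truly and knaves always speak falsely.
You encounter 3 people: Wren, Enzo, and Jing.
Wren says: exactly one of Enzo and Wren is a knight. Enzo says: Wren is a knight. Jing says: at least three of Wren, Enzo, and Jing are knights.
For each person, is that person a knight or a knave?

Suppose Wren is a knight. Then Wren's statement "exactly one of Enzo and Wren is a knight" would have to be true. Checking the 4 ways to assign the others, none is consistent with every speaker.
(For instance, with Enzo=knave, Jing=knave, Enzo's claim "Wren is a knight" comes out true where it would need to be false.)
So Wren must be a knave, making "exactly one of Enzo and Wren is a knight" false. Taking Wren=knave, Enzo=knave, Jing=knave, each remaining statement checks out:
  Enzo (knave): "Wren is a knight" — false. ✓
  Jing (knave): "at least three of Wren, Enzo, and Jing are knights" — false. ✓
This is the unique consistent assignment.

Wren is a knave, Enzo is a knave, and Jing is a knave.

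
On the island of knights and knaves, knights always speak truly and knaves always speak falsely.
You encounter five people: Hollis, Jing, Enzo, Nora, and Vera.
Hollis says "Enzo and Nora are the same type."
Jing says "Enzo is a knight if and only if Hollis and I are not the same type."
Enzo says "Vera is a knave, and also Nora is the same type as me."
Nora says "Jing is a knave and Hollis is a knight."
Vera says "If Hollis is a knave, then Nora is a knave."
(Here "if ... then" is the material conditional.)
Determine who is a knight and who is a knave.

Hollis is a knight, and the claim "Enzo and Nora are the same type" is indeed true.
Jing (knight): "Enzo is a knight if and only if Hollis and I are not the same type" — true. ✓
As a knave, Enzo's statement "Vera is a knave, and also Nora is the same type as me" should be False; it is.
As a knave, Nora's statement "Jing is a knave and Hollis is a knight" should be False; it is.
As a knight, Vera's statement "if Hollis is a knave, then Nora is a knave" should be true; it is.

Hollis is a knight, Jing is a knight, Enzo is a knave, Nora is a knave, and Vera is a knight.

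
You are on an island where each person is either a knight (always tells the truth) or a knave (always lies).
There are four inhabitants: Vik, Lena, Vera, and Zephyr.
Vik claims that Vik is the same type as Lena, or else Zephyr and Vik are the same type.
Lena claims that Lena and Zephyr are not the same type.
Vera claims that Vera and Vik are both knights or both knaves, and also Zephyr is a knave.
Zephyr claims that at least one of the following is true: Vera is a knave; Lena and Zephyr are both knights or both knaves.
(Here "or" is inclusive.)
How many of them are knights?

3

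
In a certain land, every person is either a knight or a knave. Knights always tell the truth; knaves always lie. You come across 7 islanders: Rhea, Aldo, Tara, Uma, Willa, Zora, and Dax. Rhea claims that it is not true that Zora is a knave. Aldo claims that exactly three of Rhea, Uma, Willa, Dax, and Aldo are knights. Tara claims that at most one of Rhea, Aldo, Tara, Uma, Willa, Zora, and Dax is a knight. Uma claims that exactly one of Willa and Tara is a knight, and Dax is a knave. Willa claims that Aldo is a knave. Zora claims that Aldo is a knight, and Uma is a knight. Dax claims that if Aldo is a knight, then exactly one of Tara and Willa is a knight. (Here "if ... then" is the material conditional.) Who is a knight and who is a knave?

Rhea is a knave, Aldo is a knave, Tara is a knave, Uma is a knave, Willa is a knight, Zora is a knave, and Dax is a knight.

Rhea is a knave, so "it is not true that Zora is a knave" must be false — and it is.
Aldo is a knave, and the claim "exactly three of Rhea, Uma, Willa, Dax, and Aldo are knights" is indeed false.
As a knave, Tara's statement "at most one of Rhea, Aldo, Tara, Uma, Willa, Zora, and Dax is a knight" should be false; it is.
As a knave, Uma's statement "exactly one of Willa and Tara is a knight, and Dax is a knave" should be false; it is.
Willa is a knight, and the claim "Aldo is a knave" is indeed True.
Since Zora is a knave, "Aldo is a knight, and Uma is a knight" needs to be false, which holds.
Dax is a knight, and the claim "if Aldo is a knight, then exactly one of Tara and Willa is a knight" is indeed True.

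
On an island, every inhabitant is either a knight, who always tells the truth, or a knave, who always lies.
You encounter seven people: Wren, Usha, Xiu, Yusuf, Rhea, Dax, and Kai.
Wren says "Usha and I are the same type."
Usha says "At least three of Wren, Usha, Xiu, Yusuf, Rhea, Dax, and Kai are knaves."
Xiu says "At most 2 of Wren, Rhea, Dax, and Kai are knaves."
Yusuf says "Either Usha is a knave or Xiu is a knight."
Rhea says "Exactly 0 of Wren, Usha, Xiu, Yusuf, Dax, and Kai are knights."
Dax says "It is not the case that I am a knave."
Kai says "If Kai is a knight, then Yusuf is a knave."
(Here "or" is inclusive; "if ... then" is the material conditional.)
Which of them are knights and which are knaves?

Wren is a knave, Usha is a knight, Xiu is a knave, Yusuf is a knave, Rhea is a knave, Dax is a knave, and Kai is a knight.

Wren (knave): "Usha and I are the same type" — False. ✓
Usha is a knight, and the claim "at least three of Wren, Usha, Xiu, Yusuf, Rhea, Dax, and Kai are knaves" is indeed True.
Xiu (knave): "at most 2 of Wren, Rhea, Dax, and Kai are knaves" — False. ✓
As a knave, Yusuf's statement "either Usha is a knave or Xiu is a knight" should be False; it is.
Rhea (knave): "exactly 0 of Wren, Usha, Xiu, Yusuf, Dax, and Kai are knights" — False. ✓
Dax is a knave; "it is not the case that I am a knave" is False, as required.
Kai (knight): "if Kai is a knight, then Yusuf is a knave" — True. ✓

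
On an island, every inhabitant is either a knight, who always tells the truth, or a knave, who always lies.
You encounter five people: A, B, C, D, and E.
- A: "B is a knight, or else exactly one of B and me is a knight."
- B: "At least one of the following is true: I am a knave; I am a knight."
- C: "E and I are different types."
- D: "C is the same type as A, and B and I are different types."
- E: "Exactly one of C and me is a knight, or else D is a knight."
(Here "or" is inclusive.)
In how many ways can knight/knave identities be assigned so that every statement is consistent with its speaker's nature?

1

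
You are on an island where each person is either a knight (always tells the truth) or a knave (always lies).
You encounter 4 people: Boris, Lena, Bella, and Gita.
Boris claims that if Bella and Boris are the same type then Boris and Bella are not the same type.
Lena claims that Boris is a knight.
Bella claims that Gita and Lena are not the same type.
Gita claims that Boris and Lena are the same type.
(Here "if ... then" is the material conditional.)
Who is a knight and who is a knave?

Knights: Boris, Lena, and Gita. Knaves: Bella.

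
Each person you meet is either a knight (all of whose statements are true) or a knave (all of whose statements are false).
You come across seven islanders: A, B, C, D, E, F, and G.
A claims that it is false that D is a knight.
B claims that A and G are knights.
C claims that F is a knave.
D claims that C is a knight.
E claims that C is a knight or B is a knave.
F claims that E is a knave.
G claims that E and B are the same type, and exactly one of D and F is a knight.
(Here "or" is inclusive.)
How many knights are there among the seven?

3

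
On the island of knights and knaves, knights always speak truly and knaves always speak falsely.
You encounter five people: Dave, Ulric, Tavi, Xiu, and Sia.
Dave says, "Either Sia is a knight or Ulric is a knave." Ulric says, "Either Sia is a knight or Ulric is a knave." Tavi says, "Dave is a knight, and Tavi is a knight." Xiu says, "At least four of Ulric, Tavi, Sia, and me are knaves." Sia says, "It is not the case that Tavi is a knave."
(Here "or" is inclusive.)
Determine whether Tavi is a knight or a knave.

Tavi is a knight.

Consistent assignments: {Dave=knight, Ulric=knight, Tavi=knight, Xiu=knave, Sia=knight}
In every consistent assignment, Tavi is a knight.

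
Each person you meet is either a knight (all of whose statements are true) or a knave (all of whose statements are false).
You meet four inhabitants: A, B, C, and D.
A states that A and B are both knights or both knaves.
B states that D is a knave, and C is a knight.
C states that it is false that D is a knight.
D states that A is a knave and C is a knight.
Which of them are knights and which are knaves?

Knights: A, B, and C. Knaves: D.

A is a knight, so "A and B are both knights or both knaves" must be true — and it is.
Since B is a knight, "D is a knave, and C is a knight" needs to be true, which holds.
C (knight): "it is false that D is a knight" — true. ✓
D is a knave; "A is a knave and C is a knight" is False, as required.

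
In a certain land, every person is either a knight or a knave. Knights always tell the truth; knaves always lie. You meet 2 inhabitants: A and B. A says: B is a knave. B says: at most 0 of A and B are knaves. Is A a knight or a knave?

Consistent assignments: {A=knight, B=knave}
In every consistent assignment, A is a knight.

A is a knight.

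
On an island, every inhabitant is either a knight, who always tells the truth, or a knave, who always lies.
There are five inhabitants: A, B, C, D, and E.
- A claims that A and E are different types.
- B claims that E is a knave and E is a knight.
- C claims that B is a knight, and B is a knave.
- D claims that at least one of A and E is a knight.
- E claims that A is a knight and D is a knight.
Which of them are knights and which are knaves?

Knights: none. Knaves: A, B, C, D, and E.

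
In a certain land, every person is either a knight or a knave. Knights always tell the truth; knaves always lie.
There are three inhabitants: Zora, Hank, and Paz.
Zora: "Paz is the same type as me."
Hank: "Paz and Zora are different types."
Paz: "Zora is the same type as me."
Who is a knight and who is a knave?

Suppose Zora is a knave. Then Zora's statement "Paz is the same type as me" would have to be false. Checking the 4 ways to assign the others, none is consistent with every speaker.
(For instance, with Hank=knave, Paz=knight, Hank's claim "Paz and Zora are different types" comes out true where it would need to be false.)
So Zora must be a knight, making "Paz is the same type as me" true. Taking Zora=knight, Hank=knave, Paz=knight, each remaining statement checks out:
  Hank (knave): "Paz and Zora are different types" — false. ✓
  Paz (knight): "Zora is the same type as me" — true. ✓
This is the unique consistent assignment.

Knights: Zora and Paz. Knaves: Hank.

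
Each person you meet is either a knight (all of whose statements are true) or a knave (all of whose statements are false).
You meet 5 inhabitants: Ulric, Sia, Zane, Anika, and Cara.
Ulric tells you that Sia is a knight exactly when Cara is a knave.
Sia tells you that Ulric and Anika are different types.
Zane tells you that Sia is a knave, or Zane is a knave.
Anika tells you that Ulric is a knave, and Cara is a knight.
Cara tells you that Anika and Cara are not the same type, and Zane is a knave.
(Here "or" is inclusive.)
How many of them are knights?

1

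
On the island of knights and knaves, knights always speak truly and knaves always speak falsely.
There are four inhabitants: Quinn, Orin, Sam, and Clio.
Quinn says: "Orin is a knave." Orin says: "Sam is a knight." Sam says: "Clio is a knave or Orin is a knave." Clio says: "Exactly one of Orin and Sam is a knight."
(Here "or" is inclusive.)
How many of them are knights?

2

The unique consistent assignment is Quinn=knave, Orin=knight, Sam=knight, Clio=knave.
That has 2 knights.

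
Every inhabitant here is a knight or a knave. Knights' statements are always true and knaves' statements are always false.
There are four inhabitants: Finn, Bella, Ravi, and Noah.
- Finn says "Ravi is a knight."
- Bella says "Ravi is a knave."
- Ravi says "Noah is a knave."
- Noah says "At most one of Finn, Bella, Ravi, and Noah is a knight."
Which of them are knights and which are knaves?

Knights: Finn and Ravi. Knaves: Bella and Noah.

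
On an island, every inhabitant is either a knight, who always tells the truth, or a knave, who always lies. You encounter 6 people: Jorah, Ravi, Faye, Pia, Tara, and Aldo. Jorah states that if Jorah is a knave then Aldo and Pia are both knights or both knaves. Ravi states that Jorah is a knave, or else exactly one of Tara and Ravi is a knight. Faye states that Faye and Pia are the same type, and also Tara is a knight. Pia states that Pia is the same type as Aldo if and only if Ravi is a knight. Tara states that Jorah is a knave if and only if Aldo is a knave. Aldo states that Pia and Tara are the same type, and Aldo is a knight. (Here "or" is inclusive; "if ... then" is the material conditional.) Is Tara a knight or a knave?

Consistent assignments: {Jorah=knight, Ravi=knave, Faye=knave, Pia=knight, Tara=knave, Aldo=knave}; {Jorah=knight, Ravi=knave, Faye=knave, Pia=knave, Tara=knave, Aldo=knave}; {Jorah=knave, Ravi=knight, Faye=knave, Pia=knave, Tara=knave, Aldo=knight}
In every consistent assignment, Tara is a knave.

Tara is a knave.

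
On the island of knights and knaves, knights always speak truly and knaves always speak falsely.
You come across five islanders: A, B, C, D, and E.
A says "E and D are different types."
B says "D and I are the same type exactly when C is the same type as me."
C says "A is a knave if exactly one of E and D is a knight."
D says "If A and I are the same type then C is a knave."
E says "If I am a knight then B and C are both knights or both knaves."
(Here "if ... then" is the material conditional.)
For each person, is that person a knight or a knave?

Knights: B, C, D, and E. Knaves: A.

A is a knave, so "E and D are different types" must be false — and it is.
B is a knight; "D and I are the same type exactly when C is the same type as me" is True, as required.
Since C is a knight, "A is a knave if exactly one of E and D is a knight" needs to be True, which holds.
D (knight): "if A and I are the same type then C is a knave" — True. ✓
As a knight, E's statement "if I am a knight then B and C are both knights or both knaves" should be True; it is.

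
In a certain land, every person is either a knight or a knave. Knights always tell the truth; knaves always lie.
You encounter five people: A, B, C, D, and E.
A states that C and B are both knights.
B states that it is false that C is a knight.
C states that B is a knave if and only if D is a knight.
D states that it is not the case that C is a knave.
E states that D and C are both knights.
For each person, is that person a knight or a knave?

A is a knave, B is a knave, C is a knight, D is a knight, and E is a knight.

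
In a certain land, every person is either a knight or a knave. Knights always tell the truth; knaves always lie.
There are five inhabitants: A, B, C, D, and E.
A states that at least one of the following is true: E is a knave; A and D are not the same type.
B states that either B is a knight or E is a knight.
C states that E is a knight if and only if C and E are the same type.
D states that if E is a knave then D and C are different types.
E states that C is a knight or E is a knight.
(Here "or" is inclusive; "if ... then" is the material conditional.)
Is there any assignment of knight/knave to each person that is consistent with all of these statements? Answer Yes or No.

One consistent assignment: A=knight, B=knight, C=knave, D=knight, E=knave.

Yes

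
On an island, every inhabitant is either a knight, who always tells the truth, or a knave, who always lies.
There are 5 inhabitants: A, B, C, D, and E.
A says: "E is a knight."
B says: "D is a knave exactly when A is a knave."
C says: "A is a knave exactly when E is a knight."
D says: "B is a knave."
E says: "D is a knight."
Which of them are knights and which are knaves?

A is a knave, B is a knight, C is a knave, D is a knave, and E is a knave.

As a knave, A's statement "E is a knight" should be false; it is.
B is a knight, so "D is a knave exactly when A is a knave" must be True — and it is.
C is a knave, and the claim "A is a knave exactly when E is a knight" is indeed false.
D is a knave, and the claim "B is a knave" is indeed false.
E is a knave, and the claim "D is a knight" is indeed false.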